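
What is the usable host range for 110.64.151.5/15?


Network: 110.64.0.0
Broadcast: 110.65.255.255
First usable = network + 1
Last usable = broadcast - 1
Range: 110.64.0.1 to 110.65.255.254


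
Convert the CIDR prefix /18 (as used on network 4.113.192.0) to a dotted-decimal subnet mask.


/18 means 18 network bits, 14 host bits
Binary: 11111111111111111100000000000000
Mask: 255.255.192.0


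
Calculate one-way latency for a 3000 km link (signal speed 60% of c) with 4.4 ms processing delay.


Speed = 0.6 * 3e5 km/s = 180000 km/s
Propagation delay = 3000 / 180000 = 0.0167 s = 16.6667 ms
Processing delay = 4.4 ms
Total one-way latency = 21.0667 ms


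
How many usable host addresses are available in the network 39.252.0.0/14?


Host bits = 32 - 14 = 18
Total addresses = 2^18 = 262144
Usable = total - 2 (network and broadcast)
Usable hosts: 262142


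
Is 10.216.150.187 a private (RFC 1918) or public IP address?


RFC 1918 private ranges:
  10.0.0.0/8 (10.0.0.0 - 10.255.255.255)
  172.16.0.0/12 (172.16.0.0 - 172.31.255.255)
  192.168.0.0/16 (192.168.0.0 - 192.168.255.255)
Private (in 10.0.0.0/8)


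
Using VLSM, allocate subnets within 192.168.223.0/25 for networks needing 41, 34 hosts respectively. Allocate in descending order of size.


41 hosts -> /26 (62 usable): 192.168.223.0/26
34 hosts -> /26 (62 usable): 192.168.223.64/26
Allocation: 192.168.223.0/26 (41 hosts, 62 usable); 192.168.223.64/26 (34 hosts, 62 usable)


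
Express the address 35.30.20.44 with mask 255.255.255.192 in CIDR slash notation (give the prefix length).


Binary: 11111111.11111111.11111111.11000000
Count leading 1s
Prefix: /26


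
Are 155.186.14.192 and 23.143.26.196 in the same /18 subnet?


Mask: 255.255.192.0
155.186.14.192 AND mask = 155.186.0.0
23.143.26.196 AND mask = 23.143.0.0
No, different subnets (155.186.0.0 vs 23.143.0.0)


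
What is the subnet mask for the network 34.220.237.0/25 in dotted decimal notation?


/25 means 25 network bits, 7 host bits
Binary: 11111111111111111111111110000000
Mask: 255.255.255.128


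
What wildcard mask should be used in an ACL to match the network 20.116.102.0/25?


Subnet mask: 255.255.255.128
Wildcard = 255.255.255.255 - subnet mask
255 - 255 = 0
255 - 255 = 0
255 - 255 = 0
255 - 128 = 127
Wildcard: 0.0.0.127


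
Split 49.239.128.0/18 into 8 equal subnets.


New prefix = 18 + 3 = 21
Each subnet has 2048 addresses
  49.239.128.0/21
  49.239.136.0/21
  49.239.144.0/21
  49.239.152.0/21
  49.239.160.0/21
  49.239.168.0/21
  49.239.176.0/21
  49.239.184.0/21
Subnets: 49.239.128.0/21, 49.239.136.0/21, 49.239.144.0/21, 49.239.152.0/21, 49.239.160.0/21, 49.239.168.0/21, 49.239.176.0/21, 49.239.184.0/21


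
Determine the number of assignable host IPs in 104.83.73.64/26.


Host bits = 32 - 26 = 6
Total addresses = 2^6 = 64
Usable = total - 2 (network and broadcast)
Usable hosts: 62


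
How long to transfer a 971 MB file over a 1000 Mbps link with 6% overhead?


Effective throughput = 1000 * (1 - 6/100) = 940 Mbps
File size in Mb = 971 * 8 = 7768 Mb
Time = 7768 / 940
Time = 8.2638 seconds


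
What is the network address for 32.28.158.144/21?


IP:   00100000.00011100.10011110.10010000
Mask: 11111111.11111111.11111000.00000000
AND operation:
Net:  00100000.00011100.10011000.00000000
Network: 32.28.152.0/21


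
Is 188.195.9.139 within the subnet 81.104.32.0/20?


Subnet network: 81.104.32.0
Test IP AND mask: 188.195.0.0
No, 188.195.9.139 is not in 81.104.32.0/20


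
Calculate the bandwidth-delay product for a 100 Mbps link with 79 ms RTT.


BDP = bandwidth * RTT
= 100 Mbps * 79 ms
= 100 * 1e6 * 79 / 1000 bits
= 7900000 bits
= 987500 bytes
= 964.3555 KB
BDP = 7900000 bits (987500 bytes)


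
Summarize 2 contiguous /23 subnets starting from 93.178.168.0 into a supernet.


Original prefix: /23
Number of subnets: 2 = 2^1
New prefix = 23 - 1 = 22
Supernet: 93.178.168.0/22


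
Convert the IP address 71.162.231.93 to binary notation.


71 = 01000111
162 = 10100010
231 = 11100111
93 = 01011101
Binary: 01000111.10100010.11100111.01011101


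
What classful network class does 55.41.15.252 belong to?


First octet: 55
Binary: 00110111
0xxxxxxx -> Class A (1-126)
Class A, default mask 255.0.0.0 (/8)


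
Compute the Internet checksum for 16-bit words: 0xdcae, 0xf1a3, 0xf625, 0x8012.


Sum all words (with carry folding):
+ 0xdcae = 0xdcae
+ 0xf1a3 = 0xce52
+ 0xf625 = 0xc478
+ 0x8012 = 0x448b
One's complement: ~0x448b
Checksum = 0xbb74


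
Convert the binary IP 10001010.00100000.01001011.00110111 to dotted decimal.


10001010 = 138
00100000 = 32
01001011 = 75
00110111 = 55
IP: 138.32.75.55


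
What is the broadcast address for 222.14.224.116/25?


Network: 222.14.224.0/25
Host bits = 7
Set all host bits to 1:
Broadcast: 222.14.224.127


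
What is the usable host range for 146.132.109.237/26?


Network: 146.132.109.192
Broadcast: 146.132.109.255
First usable = network + 1
Last usable = broadcast - 1
Range: 146.132.109.193 to 146.132.109.254


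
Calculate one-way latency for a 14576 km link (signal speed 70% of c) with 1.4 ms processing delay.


Speed = 0.7 * 3e5 km/s = 210000 km/s
Propagation delay = 14576 / 210000 = 0.0694 s = 69.4095 ms
Processing delay = 1.4 ms
Total one-way latency = 70.8095 ms


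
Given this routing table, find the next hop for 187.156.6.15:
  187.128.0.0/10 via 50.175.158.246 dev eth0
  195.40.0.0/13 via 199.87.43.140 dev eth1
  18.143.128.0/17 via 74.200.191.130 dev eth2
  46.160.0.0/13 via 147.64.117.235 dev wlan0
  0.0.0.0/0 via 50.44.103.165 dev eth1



Longest prefix match for 187.156.6.15:
  /10 187.128.0.0: MATCH
  /13 195.40.0.0: no
  /17 18.143.128.0: no
  /13 46.160.0.0: no
  /0 0.0.0.0: MATCH
Selected: next-hop 50.175.158.246 via eth0 (matched /10)


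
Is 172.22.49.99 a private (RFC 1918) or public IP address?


RFC 1918 private ranges:
  10.0.0.0/8 (10.0.0.0 - 10.255.255.255)
  172.16.0.0/12 (172.16.0.0 - 172.31.255.255)
  192.168.0.0/16 (192.168.0.0 - 192.168.255.255)
Private (in 172.16.0.0/12)


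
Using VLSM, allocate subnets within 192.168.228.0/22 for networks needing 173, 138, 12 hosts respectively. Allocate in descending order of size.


173 hosts -> /24 (254 usable): 192.168.228.0/24
138 hosts -> /24 (254 usable): 192.168.229.0/24
12 hosts -> /28 (14 usable): 192.168.230.0/28
Allocation: 192.168.228.0/24 (173 hosts, 254 usable); 192.168.229.0/24 (138 hosts, 254 usable); 192.168.230.0/28 (12 hosts, 14 usable)


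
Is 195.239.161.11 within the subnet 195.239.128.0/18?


Subnet network: 195.239.128.0
Test IP AND mask: 195.239.128.0
Yes, 195.239.161.11 is in 195.239.128.0/18


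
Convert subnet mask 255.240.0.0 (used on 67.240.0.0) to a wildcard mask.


Subnet mask: 255.240.0.0
Wildcard = 255.255.255.255 - subnet mask
255 - 255 = 0
255 - 240 = 15
255 - 0 = 255
255 - 0 = 255
Wildcard: 0.15.255.255


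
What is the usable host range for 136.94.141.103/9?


Network: 136.0.0.0
Broadcast: 136.127.255.255
First usable = network + 1
Last usable = broadcast - 1
Range: 136.0.0.1 to 136.127.255.254


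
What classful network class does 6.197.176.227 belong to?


First octet: 6
Binary: 00000110
0xxxxxxx -> Class A (1-126)
Class A, default mask 255.0.0.0 (/8)


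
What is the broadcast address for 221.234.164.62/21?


Network: 221.234.160.0/21
Host bits = 11
Set all host bits to 1:
Broadcast: 221.234.167.255


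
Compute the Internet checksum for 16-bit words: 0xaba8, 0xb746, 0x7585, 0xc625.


Sum all words (with carry folding):
+ 0xaba8 = 0xaba8
+ 0xb746 = 0x62ef
+ 0x7585 = 0xd874
+ 0xc625 = 0x9e9a
One's complement: ~0x9e9a
Checksum = 0x6165


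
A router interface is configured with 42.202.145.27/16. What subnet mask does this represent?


/16 means 16 network bits, 16 host bits
Binary: 11111111111111110000000000000000
Mask: 255.255.0.0


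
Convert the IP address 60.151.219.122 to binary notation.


60 = 00111100
151 = 10010111
219 = 11011011
122 = 01111010
Binary: 00111100.10010111.11011011.01111010


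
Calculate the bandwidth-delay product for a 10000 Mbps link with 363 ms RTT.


BDP = bandwidth * RTT
= 10000 Mbps * 363 ms
= 10000 * 1e6 * 363 / 1000 bits
= 3630000000 bits
= 453750000 bytes
= 443115.2344 KB
BDP = 3630000000 bits (453750000 bytes)


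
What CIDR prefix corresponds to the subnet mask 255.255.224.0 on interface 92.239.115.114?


Binary: 11111111.11111111.11100000.00000000
Count leading 1s
Prefix: /19


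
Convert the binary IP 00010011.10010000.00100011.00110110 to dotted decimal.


00010011 = 19
10010000 = 144
00100011 = 35
00110110 = 54
IP: 19.144.35.54


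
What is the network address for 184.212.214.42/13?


IP:   10111000.11010100.11010110.00101010
Mask: 11111111.11111000.00000000.00000000
AND operation:
Net:  10111000.11010000.00000000.00000000
Network: 184.208.0.0/13


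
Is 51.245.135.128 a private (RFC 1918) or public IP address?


RFC 1918 private ranges:
  10.0.0.0/8 (10.0.0.0 - 10.255.255.255)
  172.16.0.0/12 (172.16.0.0 - 172.31.255.255)
  192.168.0.0/16 (192.168.0.0 - 192.168.255.255)
Public (not in any RFC 1918 range)


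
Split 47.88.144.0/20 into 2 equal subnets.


New prefix = 20 + 1 = 21
Each subnet has 2048 addresses
  47.88.144.0/21
  47.88.152.0/21
Subnets: 47.88.144.0/21, 47.88.152.0/21


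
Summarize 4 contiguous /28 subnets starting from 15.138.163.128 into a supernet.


Original prefix: /28
Number of subnets: 4 = 2^2
New prefix = 28 - 2 = 26
Supernet: 15.138.163.128/26


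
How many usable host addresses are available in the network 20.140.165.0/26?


Host bits = 32 - 26 = 6
Total addresses = 2^6 = 64
Usable = total - 2 (network and broadcast)
Usable hosts: 62


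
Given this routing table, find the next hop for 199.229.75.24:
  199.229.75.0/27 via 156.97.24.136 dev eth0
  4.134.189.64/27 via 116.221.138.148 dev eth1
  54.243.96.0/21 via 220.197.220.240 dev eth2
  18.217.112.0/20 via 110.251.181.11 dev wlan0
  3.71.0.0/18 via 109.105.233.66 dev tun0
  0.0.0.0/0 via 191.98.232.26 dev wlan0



Longest prefix match for 199.229.75.24:
  /27 199.229.75.0: MATCH
  /27 4.134.189.64: no
  /21 54.243.96.0: no
  /20 18.217.112.0: no
  /18 3.71.0.0: no
  /0 0.0.0.0: MATCH
Selected: next-hop 156.97.24.136 via eth0 (matched /27)


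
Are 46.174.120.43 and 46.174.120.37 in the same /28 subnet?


Mask: 255.255.255.240
46.174.120.43 AND mask = 46.174.120.32
46.174.120.37 AND mask = 46.174.120.32
Yes, same subnet (46.174.120.32)


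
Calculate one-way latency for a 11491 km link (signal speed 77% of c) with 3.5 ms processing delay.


Speed = 0.77 * 3e5 km/s = 231000 km/s
Propagation delay = 11491 / 231000 = 0.0497 s = 49.7446 ms
Processing delay = 3.5 ms
Total one-way latency = 53.2446 ms


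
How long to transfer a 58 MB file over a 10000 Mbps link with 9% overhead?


Effective throughput = 10000 * (1 - 9/100) = 9100 Mbps
File size in Mb = 58 * 8 = 464 Mb
Time = 464 / 9100
Time = 0.051 seconds


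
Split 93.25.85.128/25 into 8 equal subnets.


New prefix = 25 + 3 = 28
Each subnet has 16 addresses
  93.25.85.128/28
  93.25.85.144/28
  93.25.85.160/28
  93.25.85.176/28
  93.25.85.192/28
  93.25.85.208/28
  93.25.85.224/28
  93.25.85.240/28
Subnets: 93.25.85.128/28, 93.25.85.144/28, 93.25.85.160/28, 93.25.85.176/28, 93.25.85.192/28, 93.25.85.208/28, 93.25.85.224/28, 93.25.85.240/28


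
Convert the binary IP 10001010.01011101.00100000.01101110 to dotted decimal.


10001010 = 138
01011101 = 93
00100000 = 32
01101110 = 110
IP: 138.93.32.110


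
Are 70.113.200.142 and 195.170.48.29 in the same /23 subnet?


Mask: 255.255.254.0
70.113.200.142 AND mask = 70.113.200.0
195.170.48.29 AND mask = 195.170.48.0
No, different subnets (70.113.200.0 vs 195.170.48.0)


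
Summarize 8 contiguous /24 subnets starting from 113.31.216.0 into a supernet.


Original prefix: /24
Number of subnets: 8 = 2^3
New prefix = 24 - 3 = 21
Supernet: 113.31.216.0/21


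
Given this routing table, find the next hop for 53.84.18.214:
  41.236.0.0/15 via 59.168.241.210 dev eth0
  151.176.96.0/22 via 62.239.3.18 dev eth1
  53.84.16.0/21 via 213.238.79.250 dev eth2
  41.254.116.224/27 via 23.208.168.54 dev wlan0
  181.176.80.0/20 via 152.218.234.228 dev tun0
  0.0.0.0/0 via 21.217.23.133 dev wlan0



Longest prefix match for 53.84.18.214:
  /15 41.236.0.0: no
  /22 151.176.96.0: no
  /21 53.84.16.0: MATCH
  /27 41.254.116.224: no
  /20 181.176.80.0: no
  /0 0.0.0.0: MATCH
Selected: next-hop 213.238.79.250 via eth2 (matched /21)


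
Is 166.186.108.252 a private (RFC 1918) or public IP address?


RFC 1918 private ranges:
  10.0.0.0/8 (10.0.0.0 - 10.255.255.255)
  172.16.0.0/12 (172.16.0.0 - 172.31.255.255)
  192.168.0.0/16 (192.168.0.0 - 192.168.255.255)
Public (not in any RFC 1918 range)


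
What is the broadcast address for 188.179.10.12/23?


Network: 188.179.10.0/23
Host bits = 9
Set all host bits to 1:
Broadcast: 188.179.11.255


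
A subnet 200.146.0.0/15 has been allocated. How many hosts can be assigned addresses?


Host bits = 32 - 15 = 17
Total addresses = 2^17 = 131072
Usable = total - 2 (network and broadcast)
Usable hosts: 131070


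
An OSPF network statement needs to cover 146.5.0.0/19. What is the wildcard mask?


Subnet mask: 255.255.224.0
Wildcard = 255.255.255.255 - subnet mask
255 - 255 = 0
255 - 255 = 0
255 - 224 = 31
255 - 0 = 255
Wildcard: 0.0.31.255


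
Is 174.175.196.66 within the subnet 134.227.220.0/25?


Subnet network: 134.227.220.0
Test IP AND mask: 174.175.196.0
No, 174.175.196.66 is not in 134.227.220.0/25


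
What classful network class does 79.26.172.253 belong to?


First octet: 79
Binary: 01001111
0xxxxxxx -> Class A (1-126)
Class A, default mask 255.0.0.0 (/8)


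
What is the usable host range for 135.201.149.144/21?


Network: 135.201.144.0
Broadcast: 135.201.151.255
First usable = network + 1
Last usable = broadcast - 1
Range: 135.201.144.1 to 135.201.151.254


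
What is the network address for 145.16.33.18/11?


IP:   10010001.00010000.00100001.00010010
Mask: 11111111.11100000.00000000.00000000
AND operation:
Net:  10010001.00000000.00000000.00000000
Network: 145.0.0.0/11


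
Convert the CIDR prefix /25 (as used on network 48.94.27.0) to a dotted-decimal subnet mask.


/25 means 25 network bits, 7 host bits
Binary: 11111111111111111111111110000000
Mask: 255.255.255.128


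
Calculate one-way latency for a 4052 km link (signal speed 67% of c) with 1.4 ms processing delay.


Speed = 0.67 * 3e5 km/s = 201000 km/s
Propagation delay = 4052 / 201000 = 0.0202 s = 20.1592 ms
Processing delay = 1.4 ms
Total one-way latency = 21.5592 ms


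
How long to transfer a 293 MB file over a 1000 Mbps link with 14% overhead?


Effective throughput = 1000 * (1 - 14/100) = 860 Mbps
File size in Mb = 293 * 8 = 2344 Mb
Time = 2344 / 860
Time = 2.7256 seconds


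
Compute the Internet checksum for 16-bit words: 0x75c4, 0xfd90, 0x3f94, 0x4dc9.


Sum all words (with carry folding):
+ 0x75c4 = 0x75c4
+ 0xfd90 = 0x7355
+ 0x3f94 = 0xb2e9
+ 0x4dc9 = 0x00b3
One's complement: ~0x00b3
Checksum = 0xff4c


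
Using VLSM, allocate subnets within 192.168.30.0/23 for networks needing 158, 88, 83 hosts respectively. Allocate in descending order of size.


158 hosts -> /24 (254 usable): 192.168.30.0/24
88 hosts -> /25 (126 usable): 192.168.31.0/25
83 hosts -> /25 (126 usable): 192.168.31.128/25
Allocation: 192.168.30.0/24 (158 hosts, 254 usable); 192.168.31.0/25 (88 hosts, 126 usable); 192.168.31.128/25 (83 hosts, 126 usable)


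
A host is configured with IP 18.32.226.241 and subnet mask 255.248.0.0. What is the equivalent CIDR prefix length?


Binary: 11111111.11111000.00000000.00000000
Count leading 1s
Prefix: /13


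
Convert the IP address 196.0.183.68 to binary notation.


196 = 11000100
0 = 00000000
183 = 10110111
68 = 01000100
Binary: 11000100.00000000.10110111.01000100


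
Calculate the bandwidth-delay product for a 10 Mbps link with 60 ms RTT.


BDP = bandwidth * RTT
= 10 Mbps * 60 ms
= 10 * 1e6 * 60 / 1000 bits
= 600000 bits
= 75000 bytes
= 73.2422 KB
BDP = 600000 bits (75000 bytes)


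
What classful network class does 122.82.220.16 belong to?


First octet: 122
Binary: 01111010
0xxxxxxx -> Class A (1-126)
Class A, default mask 255.0.0.0 (/8)


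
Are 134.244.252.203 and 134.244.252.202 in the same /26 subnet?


Mask: 255.255.255.192
134.244.252.203 AND mask = 134.244.252.192
134.244.252.202 AND mask = 134.244.252.192
Yes, same subnet (134.244.252.192)


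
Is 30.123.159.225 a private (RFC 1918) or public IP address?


RFC 1918 private ranges:
  10.0.0.0/8 (10.0.0.0 - 10.255.255.255)
  172.16.0.0/12 (172.16.0.0 - 172.31.255.255)
  192.168.0.0/16 (192.168.0.0 - 192.168.255.255)
Public (not in any RFC 1918 range)


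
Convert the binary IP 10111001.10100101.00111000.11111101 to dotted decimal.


10111001 = 185
10100101 = 165
00111000 = 56
11111101 = 253
IP: 185.165.56.253


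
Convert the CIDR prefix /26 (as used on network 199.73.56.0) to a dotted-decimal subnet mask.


/26 means 26 network bits, 6 host bits
Binary: 11111111111111111111111111000000
Mask: 255.255.255.192


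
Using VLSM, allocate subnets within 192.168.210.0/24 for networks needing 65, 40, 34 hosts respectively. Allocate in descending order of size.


65 hosts -> /25 (126 usable): 192.168.210.0/25
40 hosts -> /26 (62 usable): 192.168.210.128/26
34 hosts -> /26 (62 usable): 192.168.210.192/26
Allocation: 192.168.210.0/25 (65 hosts, 126 usable); 192.168.210.128/26 (40 hosts, 62 usable); 192.168.210.192/26 (34 hosts, 62 usable)


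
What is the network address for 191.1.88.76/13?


IP:   10111111.00000001.01011000.01001100
Mask: 11111111.11111000.00000000.00000000
AND operation:
Net:  10111111.00000000.00000000.00000000
Network: 191.0.0.0/13


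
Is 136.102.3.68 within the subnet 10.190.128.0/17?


Subnet network: 10.190.128.0
Test IP AND mask: 136.102.0.0
No, 136.102.3.68 is not in 10.190.128.0/17


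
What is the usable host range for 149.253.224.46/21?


Network: 149.253.224.0
Broadcast: 149.253.231.255
First usable = network + 1
Last usable = broadcast - 1
Range: 149.253.224.1 to 149.253.231.254


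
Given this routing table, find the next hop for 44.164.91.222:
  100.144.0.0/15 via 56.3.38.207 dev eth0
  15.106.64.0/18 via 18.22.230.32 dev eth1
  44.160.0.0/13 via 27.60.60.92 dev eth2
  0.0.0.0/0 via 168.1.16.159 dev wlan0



Longest prefix match for 44.164.91.222:
  /15 100.144.0.0: no
  /18 15.106.64.0: no
  /13 44.160.0.0: MATCH
  /0 0.0.0.0: MATCH
Selected: next-hop 27.60.60.92 via eth2 (matched /13)


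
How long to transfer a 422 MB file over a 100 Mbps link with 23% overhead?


Effective throughput = 100 * (1 - 23/100) = 77 Mbps
File size in Mb = 422 * 8 = 3376 Mb
Time = 3376 / 77
Time = 43.8442 seconds


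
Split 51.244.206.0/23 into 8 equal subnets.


New prefix = 23 + 3 = 26
Each subnet has 64 addresses
  51.244.206.0/26
  51.244.206.64/26
  51.244.206.128/26
  51.244.206.192/26
  51.244.207.0/26
  51.244.207.64/26
  51.244.207.128/26
  51.244.207.192/26
Subnets: 51.244.206.0/26, 51.244.206.64/26, 51.244.206.128/26, 51.244.206.192/26, 51.244.207.0/26, 51.244.207.64/26, 51.244.207.128/26, 51.244.207.192/26


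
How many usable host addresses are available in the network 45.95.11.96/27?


Host bits = 32 - 27 = 5
Total addresses = 2^5 = 32
Usable = total - 2 (network and broadcast)
Usable hosts: 30


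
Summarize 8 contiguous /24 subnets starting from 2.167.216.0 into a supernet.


Original prefix: /24
Number of subnets: 8 = 2^3
New prefix = 24 - 3 = 21
Supernet: 2.167.216.0/21


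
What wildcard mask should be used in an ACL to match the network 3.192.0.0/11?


Subnet mask: 255.224.0.0
Wildcard = 255.255.255.255 - subnet mask
255 - 255 = 0
255 - 224 = 31
255 - 0 = 255
255 - 0 = 255
Wildcard: 0.31.255.255


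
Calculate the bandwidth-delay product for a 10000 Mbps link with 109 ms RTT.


BDP = bandwidth * RTT
= 10000 Mbps * 109 ms
= 10000 * 1e6 * 109 / 1000 bits
= 1090000000 bits
= 136250000 bytes
= 133056.6406 KB
BDP = 1090000000 bits (136250000 bytes)


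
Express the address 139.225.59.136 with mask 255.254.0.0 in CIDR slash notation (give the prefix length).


Binary: 11111111.11111110.00000000.00000000
Count leading 1s
Prefix: /15


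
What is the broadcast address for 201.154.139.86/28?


Network: 201.154.139.80/28
Host bits = 4
Set all host bits to 1:
Broadcast: 201.154.139.95


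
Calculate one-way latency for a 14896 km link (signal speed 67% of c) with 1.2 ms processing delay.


Speed = 0.67 * 3e5 km/s = 201000 km/s
Propagation delay = 14896 / 201000 = 0.0741 s = 74.1095 ms
Processing delay = 1.2 ms
Total one-way latency = 75.3095 ms


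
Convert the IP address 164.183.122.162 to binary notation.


164 = 10100100
183 = 10110111
122 = 01111010
162 = 10100010
Binary: 10100100.10110111.01111010.10100010


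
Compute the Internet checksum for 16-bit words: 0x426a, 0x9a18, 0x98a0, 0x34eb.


Sum all words (with carry folding):
+ 0x426a = 0x426a
+ 0x9a18 = 0xdc82
+ 0x98a0 = 0x7523
+ 0x34eb = 0xaa0e
One's complement: ~0xaa0e
Checksum = 0x55f1


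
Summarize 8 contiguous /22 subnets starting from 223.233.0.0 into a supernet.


Original prefix: /22
Number of subnets: 8 = 2^3
New prefix = 22 - 3 = 19
Supernet: 223.233.0.0/19


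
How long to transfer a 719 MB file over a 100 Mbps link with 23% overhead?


Effective throughput = 100 * (1 - 23/100) = 77 Mbps
File size in Mb = 719 * 8 = 5752 Mb
Time = 5752 / 77
Time = 74.7013 seconds


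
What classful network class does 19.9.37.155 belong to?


First octet: 19
Binary: 00010011
0xxxxxxx -> Class A (1-126)
Class A, default mask 255.0.0.0 (/8)


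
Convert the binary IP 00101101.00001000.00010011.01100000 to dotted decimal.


00101101 = 45
00001000 = 8
00010011 = 19
01100000 = 96
IP: 45.8.19.96


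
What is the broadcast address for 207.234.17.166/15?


Network: 207.234.0.0/15
Host bits = 17
Set all host bits to 1:
Broadcast: 207.235.255.255


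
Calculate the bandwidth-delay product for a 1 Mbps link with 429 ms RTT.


BDP = bandwidth * RTT
= 1 Mbps * 429 ms
= 1 * 1e6 * 429 / 1000 bits
= 429000 bits
= 53625 bytes
= 52.3682 KB
BDP = 429000 bits (53625 bytes)


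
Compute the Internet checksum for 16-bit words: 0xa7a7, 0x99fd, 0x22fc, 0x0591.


Sum all words (with carry folding):
+ 0xa7a7 = 0xa7a7
+ 0x99fd = 0x41a5
+ 0x22fc = 0x64a1
+ 0x0591 = 0x6a32
One's complement: ~0x6a32
Checksum = 0x95cd


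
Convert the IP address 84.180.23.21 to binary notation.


84 = 01010100
180 = 10110100
23 = 00010111
21 = 00010101
Binary: 01010100.10110100.00010111.00010101


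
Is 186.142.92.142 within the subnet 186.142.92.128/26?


Subnet network: 186.142.92.128
Test IP AND mask: 186.142.92.128
Yes, 186.142.92.142 is in 186.142.92.128/26


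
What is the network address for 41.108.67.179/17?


IP:   00101001.01101100.01000011.10110011
Mask: 11111111.11111111.10000000.00000000
AND operation:
Net:  00101001.01101100.00000000.00000000
Network: 41.108.0.0/17


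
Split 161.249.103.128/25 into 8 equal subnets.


New prefix = 25 + 3 = 28
Each subnet has 16 addresses
  161.249.103.128/28
  161.249.103.144/28
  161.249.103.160/28
  161.249.103.176/28
  161.249.103.192/28
  161.249.103.208/28
  161.249.103.224/28
  161.249.103.240/28
Subnets: 161.249.103.128/28, 161.249.103.144/28, 161.249.103.160/28, 161.249.103.176/28, 161.249.103.192/28, 161.249.103.208/28, 161.249.103.224/28, 161.249.103.240/28


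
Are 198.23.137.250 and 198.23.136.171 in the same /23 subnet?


Mask: 255.255.254.0
198.23.137.250 AND mask = 198.23.136.0
198.23.136.171 AND mask = 198.23.136.0
Yes, same subnet (198.23.136.0)


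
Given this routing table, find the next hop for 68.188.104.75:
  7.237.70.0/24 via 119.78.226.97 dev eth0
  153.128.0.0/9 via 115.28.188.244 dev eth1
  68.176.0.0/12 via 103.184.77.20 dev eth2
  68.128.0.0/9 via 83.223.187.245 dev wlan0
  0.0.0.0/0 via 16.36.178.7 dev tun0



Longest prefix match for 68.188.104.75:
  /24 7.237.70.0: no
  /9 153.128.0.0: no
  /12 68.176.0.0: MATCH
  /9 68.128.0.0: MATCH
  /0 0.0.0.0: MATCH
Selected: next-hop 103.184.77.20 via eth2 (matched /12)


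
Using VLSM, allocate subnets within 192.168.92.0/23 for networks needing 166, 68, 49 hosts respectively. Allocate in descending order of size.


166 hosts -> /24 (254 usable): 192.168.92.0/24
68 hosts -> /25 (126 usable): 192.168.93.0/25
49 hosts -> /26 (62 usable): 192.168.93.128/26
Allocation: 192.168.92.0/24 (166 hosts, 254 usable); 192.168.93.0/25 (68 hosts, 126 usable); 192.168.93.128/26 (49 hosts, 62 usable)


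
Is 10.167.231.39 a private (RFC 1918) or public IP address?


RFC 1918 private ranges:
  10.0.0.0/8 (10.0.0.0 - 10.255.255.255)
  172.16.0.0/12 (172.16.0.0 - 172.31.255.255)
  192.168.0.0/16 (192.168.0.0 - 192.168.255.255)
Private (in 10.0.0.0/8)


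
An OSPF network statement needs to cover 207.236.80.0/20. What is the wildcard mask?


Subnet mask: 255.255.240.0
Wildcard = 255.255.255.255 - subnet mask
255 - 255 = 0
255 - 255 = 0
255 - 240 = 15
255 - 0 = 255
Wildcard: 0.0.15.255


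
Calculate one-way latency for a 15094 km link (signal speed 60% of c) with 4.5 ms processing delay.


Speed = 0.6 * 3e5 km/s = 180000 km/s
Propagation delay = 15094 / 180000 = 0.0839 s = 83.8556 ms
Processing delay = 4.5 ms
Total one-way latency = 88.3556 ms


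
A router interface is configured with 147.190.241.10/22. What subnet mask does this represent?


/22 means 22 network bits, 10 host bits
Binary: 11111111111111111111110000000000
Mask: 255.255.252.0


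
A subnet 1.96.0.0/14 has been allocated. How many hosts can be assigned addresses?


Host bits = 32 - 14 = 18
Total addresses = 2^18 = 262144
Usable = total - 2 (network and broadcast)
Usable hosts: 262142


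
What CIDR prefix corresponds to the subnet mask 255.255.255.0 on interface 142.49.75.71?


Binary: 11111111.11111111.11111111.00000000
Count leading 1s
Prefix: /24


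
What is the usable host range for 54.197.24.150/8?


Network: 54.0.0.0
Broadcast: 54.255.255.255
First usable = network + 1
Last usable = broadcast - 1
Range: 54.0.0.1 to 54.255.255.254


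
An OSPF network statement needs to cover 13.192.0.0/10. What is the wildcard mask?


Subnet mask: 255.192.0.0
Wildcard = 255.255.255.255 - subnet mask
255 - 255 = 0
255 - 192 = 63
255 - 0 = 255
255 - 0 = 255
Wildcard: 0.63.255.255


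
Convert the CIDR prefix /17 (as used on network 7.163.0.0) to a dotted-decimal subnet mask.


/17 means 17 network bits, 15 host bits
Binary: 11111111111111111000000000000000
Mask: 255.255.128.0


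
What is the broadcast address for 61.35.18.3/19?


Network: 61.35.0.0/19
Host bits = 13
Set all host bits to 1:
Broadcast: 61.35.31.255


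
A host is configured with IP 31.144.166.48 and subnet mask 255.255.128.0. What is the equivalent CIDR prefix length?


Binary: 11111111.11111111.10000000.00000000
Count leading 1s
Prefix: /17


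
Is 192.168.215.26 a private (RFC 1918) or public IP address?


RFC 1918 private ranges:
  10.0.0.0/8 (10.0.0.0 - 10.255.255.255)
  172.16.0.0/12 (172.16.0.0 - 172.31.255.255)
  192.168.0.0/16 (192.168.0.0 - 192.168.255.255)
Private (in 192.168.0.0/16)


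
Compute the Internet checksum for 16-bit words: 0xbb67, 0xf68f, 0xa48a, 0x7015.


Sum all words (with carry folding):
+ 0xbb67 = 0xbb67
+ 0xf68f = 0xb1f7
+ 0xa48a = 0x5682
+ 0x7015 = 0xc697
One's complement: ~0xc697
Checksum = 0x3968


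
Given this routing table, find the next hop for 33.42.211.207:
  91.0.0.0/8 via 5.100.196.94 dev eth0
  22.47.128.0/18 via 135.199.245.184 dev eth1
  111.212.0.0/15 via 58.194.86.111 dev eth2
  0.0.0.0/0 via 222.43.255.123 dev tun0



Longest prefix match for 33.42.211.207:
  /8 91.0.0.0: no
  /18 22.47.128.0: no
  /15 111.212.0.0: no
  /0 0.0.0.0: MATCH
Selected: next-hop 222.43.255.123 via tun0 (matched /0)


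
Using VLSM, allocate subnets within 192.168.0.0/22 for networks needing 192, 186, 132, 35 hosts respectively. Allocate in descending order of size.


192 hosts -> /24 (254 usable): 192.168.0.0/24
186 hosts -> /24 (254 usable): 192.168.1.0/24
132 hosts -> /24 (254 usable): 192.168.2.0/24
35 hosts -> /26 (62 usable): 192.168.3.0/26
Allocation: 192.168.0.0/24 (192 hosts, 254 usable); 192.168.1.0/24 (186 hosts, 254 usable); 192.168.2.0/24 (132 hosts, 254 usable); 192.168.3.0/26 (35 hosts, 62 usable)


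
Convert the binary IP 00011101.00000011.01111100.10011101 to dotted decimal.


00011101 = 29
00000011 = 3
01111100 = 124
10011101 = 157
IP: 29.3.124.157


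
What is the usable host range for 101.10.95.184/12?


Network: 101.0.0.0
Broadcast: 101.15.255.255
First usable = network + 1
Last usable = broadcast - 1
Range: 101.0.0.1 to 101.15.255.254


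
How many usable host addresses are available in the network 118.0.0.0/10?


Host bits = 32 - 10 = 22
Total addresses = 2^22 = 4194304
Usable = total - 2 (network and broadcast)
Usable hosts: 4194302


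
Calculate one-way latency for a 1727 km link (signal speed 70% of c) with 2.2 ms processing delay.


Speed = 0.7 * 3e5 km/s = 210000 km/s
Propagation delay = 1727 / 210000 = 0.0082 s = 8.2238 ms
Processing delay = 2.2 ms
Total one-way latency = 10.4238 ms


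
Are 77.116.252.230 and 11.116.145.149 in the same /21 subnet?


Mask: 255.255.248.0
77.116.252.230 AND mask = 77.116.248.0
11.116.145.149 AND mask = 11.116.144.0
No, different subnets (77.116.248.0 vs 11.116.144.0)


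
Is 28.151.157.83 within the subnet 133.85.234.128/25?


Subnet network: 133.85.234.128
Test IP AND mask: 28.151.157.0
No, 28.151.157.83 is not in 133.85.234.128/25


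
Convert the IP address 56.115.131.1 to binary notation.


56 = 00111000
115 = 01110011
131 = 10000011
1 = 00000001
Binary: 00111000.01110011.10000011.00000001


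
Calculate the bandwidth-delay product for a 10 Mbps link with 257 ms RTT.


BDP = bandwidth * RTT
= 10 Mbps * 257 ms
= 10 * 1e6 * 257 / 1000 bits
= 2570000 bits
= 321250 bytes
= 313.7207 KB
BDP = 2570000 bits (321250 bytes)


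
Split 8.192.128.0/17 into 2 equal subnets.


New prefix = 17 + 1 = 18
Each subnet has 16384 addresses
  8.192.128.0/18
  8.192.192.0/18
Subnets: 8.192.128.0/18, 8.192.192.0/18


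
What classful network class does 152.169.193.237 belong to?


First octet: 152
Binary: 10011000
10xxxxxx -> Class B (128-191)
Class B, default mask 255.255.0.0 (/16)


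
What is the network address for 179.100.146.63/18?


IP:   10110011.01100100.10010010.00111111
Mask: 11111111.11111111.11000000.00000000
AND operation:
Net:  10110011.01100100.10000000.00000000
Network: 179.100.128.0/18


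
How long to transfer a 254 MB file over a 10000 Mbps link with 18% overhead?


Effective throughput = 10000 * (1 - 18/100) = 8200 Mbps
File size in Mb = 254 * 8 = 2032 Mb
Time = 2032 / 8200
Time = 0.2478 seconds


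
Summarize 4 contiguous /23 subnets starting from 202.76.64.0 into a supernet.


Original prefix: /23
Number of subnets: 4 = 2^2
New prefix = 23 - 2 = 21
Supernet: 202.76.64.0/21


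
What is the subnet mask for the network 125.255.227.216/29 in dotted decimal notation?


/29 means 29 network bits, 3 host bits
Binary: 11111111111111111111111111111000
Mask: 255.255.255.248


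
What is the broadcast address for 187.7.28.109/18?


Network: 187.7.0.0/18
Host bits = 14
Set all host bits to 1:
Broadcast: 187.7.63.255


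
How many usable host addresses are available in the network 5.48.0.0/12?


Host bits = 32 - 12 = 20
Total addresses = 2^20 = 1048576
Usable = total - 2 (network and broadcast)
Usable hosts: 1048574


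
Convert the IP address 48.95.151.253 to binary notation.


48 = 00110000
95 = 01011111
151 = 10010111
253 = 11111101
Binary: 00110000.01011111.10010111.11111101


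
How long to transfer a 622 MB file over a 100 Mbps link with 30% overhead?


Effective throughput = 100 * (1 - 30/100) = 70 Mbps
File size in Mb = 622 * 8 = 4976 Mb
Time = 4976 / 70
Time = 71.0857 seconds


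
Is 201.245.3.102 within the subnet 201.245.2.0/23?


Subnet network: 201.245.2.0
Test IP AND mask: 201.245.2.0
Yes, 201.245.3.102 is in 201.245.2.0/23


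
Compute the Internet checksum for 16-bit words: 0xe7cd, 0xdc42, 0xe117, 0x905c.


Sum all words (with carry folding):
+ 0xe7cd = 0xe7cd
+ 0xdc42 = 0xc410
+ 0xe117 = 0xa528
+ 0x905c = 0x3585
One's complement: ~0x3585
Checksum = 0xca7a


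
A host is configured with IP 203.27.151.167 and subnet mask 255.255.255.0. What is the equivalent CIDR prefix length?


Binary: 11111111.11111111.11111111.00000000
Count leading 1s
Prefix: /24


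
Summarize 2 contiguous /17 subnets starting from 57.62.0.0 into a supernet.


Original prefix: /17
Number of subnets: 2 = 2^1
New prefix = 17 - 1 = 16
Supernet: 57.62.0.0/16


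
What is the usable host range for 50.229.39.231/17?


Network: 50.229.0.0
Broadcast: 50.229.127.255
First usable = network + 1
Last usable = broadcast - 1
Range: 50.229.0.1 to 50.229.127.254


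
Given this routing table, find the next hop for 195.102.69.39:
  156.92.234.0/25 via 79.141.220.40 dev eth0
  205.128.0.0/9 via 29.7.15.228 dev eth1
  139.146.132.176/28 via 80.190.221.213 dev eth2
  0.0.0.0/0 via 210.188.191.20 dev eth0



Longest prefix match for 195.102.69.39:
  /25 156.92.234.0: no
  /9 205.128.0.0: no
  /28 139.146.132.176: no
  /0 0.0.0.0: MATCH
Selected: next-hop 210.188.191.20 via eth0 (matched /0)


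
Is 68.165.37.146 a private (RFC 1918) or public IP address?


RFC 1918 private ranges:
  10.0.0.0/8 (10.0.0.0 - 10.255.255.255)
  172.16.0.0/12 (172.16.0.0 - 172.31.255.255)
  192.168.0.0/16 (192.168.0.0 - 192.168.255.255)
Public (not in any RFC 1918 range)


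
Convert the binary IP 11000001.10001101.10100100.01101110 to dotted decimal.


11000001 = 193
10001101 = 141
10100100 = 164
01101110 = 110
IP: 193.141.164.110


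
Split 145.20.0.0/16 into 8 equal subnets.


New prefix = 16 + 3 = 19
Each subnet has 8192 addresses
  145.20.0.0/19
  145.20.32.0/19
  145.20.64.0/19
  145.20.96.0/19
  145.20.128.0/19
  145.20.160.0/19
  145.20.192.0/19
  145.20.224.0/19
Subnets: 145.20.0.0/19, 145.20.32.0/19, 145.20.64.0/19, 145.20.96.0/19, 145.20.128.0/19, 145.20.160.0/19, 145.20.192.0/19, 145.20.224.0/19


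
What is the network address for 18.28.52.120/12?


IP:   00010010.00011100.00110100.01111000
Mask: 11111111.11110000.00000000.00000000
AND operation:
Net:  00010010.00010000.00000000.00000000
Network: 18.16.0.0/12


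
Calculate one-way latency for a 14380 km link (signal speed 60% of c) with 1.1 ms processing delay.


Speed = 0.6 * 3e5 km/s = 180000 km/s
Propagation delay = 14380 / 180000 = 0.0799 s = 79.8889 ms
Processing delay = 1.1 ms
Total one-way latency = 80.9889 ms


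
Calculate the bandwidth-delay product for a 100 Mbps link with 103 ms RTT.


BDP = bandwidth * RTT
= 100 Mbps * 103 ms
= 100 * 1e6 * 103 / 1000 bits
= 10300000 bits
= 1287500 bytes
= 1257.3242 KB
BDP = 10300000 bits (1287500 bytes)


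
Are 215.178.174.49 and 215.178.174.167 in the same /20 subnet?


Mask: 255.255.240.0
215.178.174.49 AND mask = 215.178.160.0
215.178.174.167 AND mask = 215.178.160.0
Yes, same subnet (215.178.160.0)


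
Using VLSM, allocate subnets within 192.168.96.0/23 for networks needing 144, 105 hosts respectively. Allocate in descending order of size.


144 hosts -> /24 (254 usable): 192.168.96.0/24
105 hosts -> /25 (126 usable): 192.168.97.0/25
Allocation: 192.168.96.0/24 (144 hosts, 254 usable); 192.168.97.0/25 (105 hosts, 126 usable)


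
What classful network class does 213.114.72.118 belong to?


First octet: 213
Binary: 11010101
110xxxxx -> Class C (192-223)
Class C, default mask 255.255.255.0 (/24)


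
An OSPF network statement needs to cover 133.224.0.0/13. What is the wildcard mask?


Subnet mask: 255.248.0.0
Wildcard = 255.255.255.255 - subnet mask
255 - 255 = 0
255 - 248 = 7
255 - 0 = 255
255 - 0 = 255
Wildcard: 0.7.255.255


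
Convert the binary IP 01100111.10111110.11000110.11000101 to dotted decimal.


01100111 = 103
10111110 = 190
11000110 = 198
11000101 = 197
IP: 103.190.198.197


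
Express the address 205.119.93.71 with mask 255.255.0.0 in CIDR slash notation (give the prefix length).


Binary: 11111111.11111111.00000000.00000000
Count leading 1s
Prefix: /16


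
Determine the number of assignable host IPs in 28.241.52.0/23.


Host bits = 32 - 23 = 9
Total addresses = 2^9 = 512
Usable = total - 2 (network and broadcast)
Usable hosts: 510


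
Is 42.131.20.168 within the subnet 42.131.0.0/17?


Subnet network: 42.131.0.0
Test IP AND mask: 42.131.0.0
Yes, 42.131.20.168 is in 42.131.0.0/17


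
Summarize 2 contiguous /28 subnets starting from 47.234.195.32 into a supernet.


Original prefix: /28
Number of subnets: 2 = 2^1
New prefix = 28 - 1 = 27
Supernet: 47.234.195.32/27


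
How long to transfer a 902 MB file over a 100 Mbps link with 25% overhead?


Effective throughput = 100 * (1 - 25/100) = 75 Mbps
File size in Mb = 902 * 8 = 7216 Mb
Time = 7216 / 75
Time = 96.2133 seconds


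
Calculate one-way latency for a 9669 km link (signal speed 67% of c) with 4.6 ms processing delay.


Speed = 0.67 * 3e5 km/s = 201000 km/s
Propagation delay = 9669 / 201000 = 0.0481 s = 48.1045 ms
Processing delay = 4.6 ms
Total one-way latency = 52.7045 ms


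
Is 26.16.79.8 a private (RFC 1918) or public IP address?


RFC 1918 private ranges:
  10.0.0.0/8 (10.0.0.0 - 10.255.255.255)
  172.16.0.0/12 (172.16.0.0 - 172.31.255.255)
  192.168.0.0/16 (192.168.0.0 - 192.168.255.255)
Public (not in any RFC 1918 range)


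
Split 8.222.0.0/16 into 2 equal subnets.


New prefix = 16 + 1 = 17
Each subnet has 32768 addresses
  8.222.0.0/17
  8.222.128.0/17
Subnets: 8.222.0.0/17, 8.222.128.0/17


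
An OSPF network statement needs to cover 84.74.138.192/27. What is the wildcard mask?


Subnet mask: 255.255.255.224
Wildcard = 255.255.255.255 - subnet mask
255 - 255 = 0
255 - 255 = 0
255 - 255 = 0
255 - 224 = 31
Wildcard: 0.0.0.31


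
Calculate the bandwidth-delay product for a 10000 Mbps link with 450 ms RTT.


BDP = bandwidth * RTT
= 10000 Mbps * 450 ms
= 10000 * 1e6 * 450 / 1000 bits
= 4500000000 bits
= 562500000 bytes
= 549316.4062 KB
BDP = 4500000000 bits (562500000 bytes)


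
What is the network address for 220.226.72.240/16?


IP:   11011100.11100010.01001000.11110000
Mask: 11111111.11111111.00000000.00000000
AND operation:
Net:  11011100.11100010.00000000.00000000
Network: 220.226.0.0/16


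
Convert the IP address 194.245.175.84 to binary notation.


194 = 11000010
245 = 11110101
175 = 10101111
84 = 01010100
Binary: 11000010.11110101.10101111.01010100


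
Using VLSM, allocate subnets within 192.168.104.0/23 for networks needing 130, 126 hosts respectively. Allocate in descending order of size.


130 hosts -> /24 (254 usable): 192.168.104.0/24
126 hosts -> /25 (126 usable): 192.168.105.0/25
Allocation: 192.168.104.0/24 (130 hosts, 254 usable); 192.168.105.0/25 (126 hosts, 126 usable)


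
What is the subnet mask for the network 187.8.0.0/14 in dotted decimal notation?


/14 means 14 network bits, 18 host bits
Binary: 11111111111111000000000000000000
Mask: 255.252.0.0


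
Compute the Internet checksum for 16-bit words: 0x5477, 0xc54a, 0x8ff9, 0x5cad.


Sum all words (with carry folding):
+ 0x5477 = 0x5477
+ 0xc54a = 0x19c2
+ 0x8ff9 = 0xa9bb
+ 0x5cad = 0x0669
One's complement: ~0x0669
Checksum = 0xf996


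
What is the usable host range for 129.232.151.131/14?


Network: 129.232.0.0
Broadcast: 129.235.255.255
First usable = network + 1
Last usable = broadcast - 1
Range: 129.232.0.1 to 129.235.255.254
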